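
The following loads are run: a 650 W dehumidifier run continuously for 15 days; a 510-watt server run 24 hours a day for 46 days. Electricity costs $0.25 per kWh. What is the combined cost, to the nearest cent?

dehumidifier: Runtime = 24 h × 15 = 360 h
dehumidifier: 0.65 kW × 360 h = 234 kWh
server: Runtime = 24 h × 46 = 1104 h
server: 0.51 kW × 1104 h = 563.04 kWh
Total energy = 797.04 kWh
Cost = 797.04 × $0.25 = $199.26

$199.26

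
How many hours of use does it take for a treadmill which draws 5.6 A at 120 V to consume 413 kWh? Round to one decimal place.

614.6 h

Power = 5.6 A × 120 V = 672 W = 0.672 kW
Hours = 413 kWh ÷ 0.672 kW = 614.6 h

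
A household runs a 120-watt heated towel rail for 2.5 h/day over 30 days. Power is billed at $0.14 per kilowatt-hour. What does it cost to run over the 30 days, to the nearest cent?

$1.26

Runtime = 2.5 h/day × 30 days = 75 h
Energy = 0.12 kW × 75 h = 9 kWh
Cost = 9 kWh × $0.14/kWh = $1.26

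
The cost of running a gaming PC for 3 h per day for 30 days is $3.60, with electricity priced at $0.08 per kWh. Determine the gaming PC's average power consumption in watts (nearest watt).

Energy = $3.60 ÷ $0.08/kWh = 45 kWh
Runtime = 3 h/day × 30 days = 90 h
Power = 45 kWh ÷ 90 h = 0.5 kW = 500 W

500 W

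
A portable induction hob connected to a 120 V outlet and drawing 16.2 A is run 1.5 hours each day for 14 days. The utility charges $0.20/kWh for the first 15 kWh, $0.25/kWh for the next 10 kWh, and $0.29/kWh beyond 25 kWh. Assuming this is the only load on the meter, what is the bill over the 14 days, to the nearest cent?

Power = 16.2 A × 120 V = 1944 W = 1.944 kW
Runtime = 1.5 h/day × 14 days = 21 h
Energy = 1.944 kW × 21 h = 40.824 kWh
Tier 1 (0–15 kWh): 15 × $0.20 = $3
Tier 2 (15–25 kWh): 10 × $0.25 = $2.5
Above 25 kWh: 15.824 × $0.29 = $4.58896
Bill = $10.09

$10.09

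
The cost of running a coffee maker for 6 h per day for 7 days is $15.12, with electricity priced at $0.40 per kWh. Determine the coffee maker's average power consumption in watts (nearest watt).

Energy = $15.12 ÷ $0.40/kWh = 37.8 kWh
Runtime = 6 h/day × 7 days = 42 h
Power = 37.8 kWh ÷ 42 h = 0.9 kW = 900 W

900 W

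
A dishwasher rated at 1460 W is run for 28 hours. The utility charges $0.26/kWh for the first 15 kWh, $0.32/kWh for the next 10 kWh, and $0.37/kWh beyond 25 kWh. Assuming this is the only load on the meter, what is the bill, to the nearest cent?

$12.98

Energy = 1.46 kW × 28 h = 40.88 kWh
Tier 1 (0–15 kWh): 15 × $0.26 = $3.9
Tier 2 (15–25 kWh): 10 × $0.32 = $3.2
Above 25 kWh: 15.88 × $0.37 = $5.8756
Bill = $12.98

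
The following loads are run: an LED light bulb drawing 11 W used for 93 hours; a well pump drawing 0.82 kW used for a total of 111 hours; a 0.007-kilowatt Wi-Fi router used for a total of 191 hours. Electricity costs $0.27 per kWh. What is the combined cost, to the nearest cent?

$25.21

LED light bulb: 0.011 kW × 93 h = 1.023 kWh
well pump: 0.82 kW × 111 h = 91.02 kWh
Wi-Fi router: 0.007 kW × 191 h = 1.337 kWh
Total energy = 93.38 kWh
Cost = 93.38 × $0.27 = $25.21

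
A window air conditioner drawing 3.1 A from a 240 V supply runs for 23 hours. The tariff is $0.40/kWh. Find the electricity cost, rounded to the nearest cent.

$6.84

Power = 3.1 A × 240 V = 744 W = 0.744 kW
Energy = 0.744 kW × 23 h = 17.112 kWh
Cost = 17.112 kWh × $0.40/kWh = $6.84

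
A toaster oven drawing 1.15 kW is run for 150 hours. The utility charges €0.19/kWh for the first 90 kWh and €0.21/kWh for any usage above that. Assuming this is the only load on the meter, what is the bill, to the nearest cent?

Energy = 1.15 kW × 150 h = 172.5 kWh
Tier 1 (0–90 kWh): 90 × €0.19 = €17.1
Above 90 kWh: 82.5 × €0.21 = €17.325
Bill = €34.43

€34.43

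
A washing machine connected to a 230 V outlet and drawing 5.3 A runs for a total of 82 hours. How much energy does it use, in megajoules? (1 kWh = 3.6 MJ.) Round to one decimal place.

359.8 MJ

Power = 5.3 A × 230 V = 1219 W = 1.219 kW
Energy = 1.219 kW × 82 h = 99.958 kWh
= 99.958 × 3.6 MJ = 359.8 MJ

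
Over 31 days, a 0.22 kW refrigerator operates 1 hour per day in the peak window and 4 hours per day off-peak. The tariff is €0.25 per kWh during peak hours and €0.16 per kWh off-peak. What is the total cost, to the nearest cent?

€6.07

Peak energy = 0.22 kW × 1 h × 31 = 6.82 kWh
Off-peak energy = 0.22 kW × 4 h × 31 = 27.28 kWh
Cost = 6.82 × €0.25 + 27.28 × €0.16 = €1.705 + €4.3648 = €6.07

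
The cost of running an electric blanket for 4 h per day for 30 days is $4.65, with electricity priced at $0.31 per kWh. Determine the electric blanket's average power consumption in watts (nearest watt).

125 W

Energy = $4.65 ÷ $0.31/kWh = 15 kWh
Runtime = 4 h/day × 30 days = 120 h
Power = 15 kWh ÷ 120 h = 0.125 kW = 125 W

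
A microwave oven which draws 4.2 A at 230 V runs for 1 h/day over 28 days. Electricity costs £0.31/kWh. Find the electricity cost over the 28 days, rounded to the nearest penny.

£8.38

Power = 4.2 A × 230 V = 966 W = 0.966 kW
Runtime = 1 h/day × 28 days = 28 h
Energy = 0.966 kW × 28 h = 27.048 kWh
Cost = 27.048 kWh × £0.31/kWh = £8.38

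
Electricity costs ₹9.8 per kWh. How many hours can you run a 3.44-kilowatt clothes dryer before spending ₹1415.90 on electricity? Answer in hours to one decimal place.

42.0 h

Energy available = ₹1415.90 ÷ ₹9.8/kWh = 144.4796 kWh
Hours = 144.4796 kWh ÷ 3.44 kW = 42.0 h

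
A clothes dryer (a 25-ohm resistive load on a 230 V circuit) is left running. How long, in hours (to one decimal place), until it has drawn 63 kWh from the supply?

Power = V²/R = 230²/25 = 2116 W = 2.116 kW
Hours = 63 kWh ÷ 2.116 kW = 29.8 h

29.8 h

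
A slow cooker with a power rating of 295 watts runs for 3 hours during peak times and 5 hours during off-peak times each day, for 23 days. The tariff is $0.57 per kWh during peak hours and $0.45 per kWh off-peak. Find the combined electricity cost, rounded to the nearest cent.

$26.87

Peak energy = 0.295 kW × 3 h × 23 = 20.355 kWh
Off-peak energy = 0.295 kW × 5 h × 23 = 33.925 kWh
Cost = 20.355 × $0.57 + 33.925 × $0.45 = $11.60235 + $15.26625 = $26.87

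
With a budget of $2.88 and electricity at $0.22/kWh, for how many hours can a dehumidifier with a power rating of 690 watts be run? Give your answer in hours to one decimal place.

Energy available = $2.88 ÷ $0.22/kWh = 13.0909 kWh
Hours = 13.0909 kWh ÷ 0.69 kW = 19.0 h

19.0 h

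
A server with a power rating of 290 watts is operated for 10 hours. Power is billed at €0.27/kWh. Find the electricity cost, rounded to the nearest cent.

Energy = 0.29 kW × 10 h = 2.9 kWh
Cost = 2.9 kWh × €0.27/kWh = €0.78

€0.78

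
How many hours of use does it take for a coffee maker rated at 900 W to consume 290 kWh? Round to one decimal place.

Hours = 290 kWh ÷ 0.9 kW = 322.2 h

322.2 h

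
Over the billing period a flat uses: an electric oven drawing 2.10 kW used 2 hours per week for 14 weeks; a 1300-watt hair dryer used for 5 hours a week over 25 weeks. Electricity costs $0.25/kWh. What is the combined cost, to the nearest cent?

$55.33

electric oven: Runtime = 2 h/week × 14 weeks = 28 h
electric oven: 2.1 kW × 28 h = 58.8 kWh
hair dryer: Runtime = 5 h/week × 25 weeks = 125 h
hair dryer: 1.3 kW × 125 h = 162.5 kWh
Total energy = 221.3 kWh
Cost = 221.3 × $0.25 = $55.33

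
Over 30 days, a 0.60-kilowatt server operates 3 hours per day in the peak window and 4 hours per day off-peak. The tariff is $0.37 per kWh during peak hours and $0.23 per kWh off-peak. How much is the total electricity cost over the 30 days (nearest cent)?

Peak energy = 0.6 kW × 3 h × 30 = 54 kWh
Off-peak energy = 0.6 kW × 4 h × 30 = 72 kWh
Cost = 54 × $0.37 + 72 × $0.23 = $19.98 + $16.56 = $36.54

$36.54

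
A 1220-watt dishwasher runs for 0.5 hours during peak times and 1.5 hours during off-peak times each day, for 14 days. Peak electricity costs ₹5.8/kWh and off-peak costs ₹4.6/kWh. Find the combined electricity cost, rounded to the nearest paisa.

₹167.38

Peak energy = 1.22 kW × 0.5 h × 14 = 8.54 kWh
Off-peak energy = 1.22 kW × 1.5 h × 14 = 25.62 kWh
Cost = 8.54 × ₹5.8 + 25.62 × ₹4.6 = ₹49.532 + ₹117.852 = ₹167.38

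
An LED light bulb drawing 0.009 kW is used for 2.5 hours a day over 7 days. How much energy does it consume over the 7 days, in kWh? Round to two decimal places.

0.16 kWh

Runtime = 2.5 h/day × 7 days = 17.5 h
Energy = 0.009 kW × 17.5 h = 0.1575 kWh ≈ 0.16 kWh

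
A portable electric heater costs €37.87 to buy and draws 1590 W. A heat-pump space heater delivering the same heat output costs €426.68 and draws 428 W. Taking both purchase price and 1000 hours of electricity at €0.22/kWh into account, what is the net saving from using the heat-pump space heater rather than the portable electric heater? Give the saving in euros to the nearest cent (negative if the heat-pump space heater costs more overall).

-€133.17

portable electric heater: €37.87 + (1590/1000) kW × 1000 h × €0.22 = €37.87 + €349.8 = €387.67
heat-pump space heater: €426.68 + (428/1000) kW × 1000 h × €0.22 = €426.68 + €94.16 = €520.84
Saving = €387.67 − €520.84 = −€133.17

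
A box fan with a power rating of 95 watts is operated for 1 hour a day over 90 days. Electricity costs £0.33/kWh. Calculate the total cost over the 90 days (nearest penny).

£2.82

Runtime = 1 h/day × 90 days = 90 h
Energy = 0.095 kW × 90 h = 8.55 kWh
Cost = 8.55 kWh × £0.33/kWh = £2.82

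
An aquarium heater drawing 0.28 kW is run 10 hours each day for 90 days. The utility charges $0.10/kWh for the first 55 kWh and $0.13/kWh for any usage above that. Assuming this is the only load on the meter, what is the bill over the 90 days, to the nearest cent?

$31.11

Runtime = 10 h/day × 90 days = 900 h
Energy = 0.28 kW × 900 h = 252 kWh
Tier 1 (0–55 kWh): 55 × $0.10 = $5.5
Above 55 kWh: 197 × $0.13 = $25.61
Bill = $31.11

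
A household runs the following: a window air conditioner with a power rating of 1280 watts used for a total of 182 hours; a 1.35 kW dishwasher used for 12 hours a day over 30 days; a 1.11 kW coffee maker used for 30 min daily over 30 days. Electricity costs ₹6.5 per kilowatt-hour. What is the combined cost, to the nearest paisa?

window air conditioner: 1.28 kW × 182 h = 232.96 kWh
dishwasher: Runtime = 12 h/day × 30 days = 360 h
dishwasher: 1.35 kW × 360 h = 486 kWh
coffee maker: Runtime = 30 min × 30 = 900 min = 15 h
coffee maker: 1.11 kW × 15 h = 16.65 kWh
Total energy = 735.61 kWh
Cost = 735.61 × ₹6.5 = ₹4781.47

₹4781.47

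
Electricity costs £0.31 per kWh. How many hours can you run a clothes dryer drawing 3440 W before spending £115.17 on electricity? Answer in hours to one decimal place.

Energy available = £115.17 ÷ £0.31/kWh = 371.5161 kWh
Hours = 371.5161 kWh ÷ 3.44 kW = 108.0 h

108.0 h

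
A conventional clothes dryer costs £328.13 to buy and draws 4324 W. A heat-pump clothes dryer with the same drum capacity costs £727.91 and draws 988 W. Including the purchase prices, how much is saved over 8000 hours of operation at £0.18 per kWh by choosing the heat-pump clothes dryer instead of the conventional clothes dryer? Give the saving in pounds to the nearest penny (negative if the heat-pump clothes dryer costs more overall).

conventional clothes dryer: £328.13 + (4324/1000) kW × 8000 h × £0.18 = £328.13 + £6226.56 = £6554.69
heat-pump clothes dryer: £727.91 + (988/1000) kW × 8000 h × £0.18 = £727.91 + £1422.72 = £2150.63
Saving = £6554.69 − £2150.63 = £4404.06

£4404.06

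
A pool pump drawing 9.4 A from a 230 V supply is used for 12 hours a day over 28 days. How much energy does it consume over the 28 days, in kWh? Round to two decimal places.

726.43 kWh

Power = 9.4 A × 230 V = 2162 W = 2.162 kW
Runtime = 12 h/day × 28 days = 336 h
Energy = 2.162 kW × 336 h = 726.432 kWh ≈ 726.43 kWh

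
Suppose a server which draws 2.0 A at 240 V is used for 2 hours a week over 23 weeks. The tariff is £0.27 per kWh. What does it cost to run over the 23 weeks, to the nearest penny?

£5.96

Power = 2.0 A × 240 V = 480 W = 0.48 kW
Runtime = 2 h/week × 23 weeks = 46 h
Energy = 0.48 kW × 46 h = 22.08 kWh
Cost = 22.08 kWh × £0.27/kWh = £5.96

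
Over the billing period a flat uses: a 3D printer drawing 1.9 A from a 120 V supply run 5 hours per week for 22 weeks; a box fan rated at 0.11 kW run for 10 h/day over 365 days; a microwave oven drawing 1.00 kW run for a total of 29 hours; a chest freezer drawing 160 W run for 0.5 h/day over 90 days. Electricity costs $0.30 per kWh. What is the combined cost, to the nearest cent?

$138.83

3D printer: Power = 1.9 A × 120 V = 228 W = 0.228 kW
3D printer: Runtime = 5 h/week × 22 weeks = 110 h
3D printer: 0.228 kW × 110 h = 25.08 kWh
box fan: Runtime = 10 h/day × 365 days = 3650 h
box fan: 0.11 kW × 3650 h = 401.5 kWh
microwave oven: 1 kW × 29 h = 29 kWh
chest freezer: Runtime = 0.5 h/day × 90 days = 45 h
chest freezer: 0.16 kW × 45 h = 7.2 kWh
Total energy = 462.78 kWh
Cost = 462.78 × $0.30 = $138.83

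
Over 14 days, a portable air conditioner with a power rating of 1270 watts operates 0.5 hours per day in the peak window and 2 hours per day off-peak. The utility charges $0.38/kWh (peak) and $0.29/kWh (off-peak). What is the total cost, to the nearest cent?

Peak energy = 1.27 kW × 0.5 h × 14 = 8.89 kWh
Off-peak energy = 1.27 kW × 2 h × 14 = 35.56 kWh
Cost = 8.89 × $0.38 + 35.56 × $0.29 = $3.3782 + $10.3124 = $13.69

$13.69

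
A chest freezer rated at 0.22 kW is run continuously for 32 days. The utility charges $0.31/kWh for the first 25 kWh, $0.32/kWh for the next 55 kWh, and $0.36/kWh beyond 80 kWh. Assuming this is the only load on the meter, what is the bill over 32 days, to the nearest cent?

$57.38

Runtime = 24 h × 32 = 768 h
Energy = 0.22 kW × 768 h = 168.96 kWh
Tier 1 (0–25 kWh): 25 × $0.31 = $7.75
Tier 2 (25–80 kWh): 55 × $0.32 = $17.6
Above 80 kWh: 88.96 × $0.36 = $32.0256
Bill = $57.38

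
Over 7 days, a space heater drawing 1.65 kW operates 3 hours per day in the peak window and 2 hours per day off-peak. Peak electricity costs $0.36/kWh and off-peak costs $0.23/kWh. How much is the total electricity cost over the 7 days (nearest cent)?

Peak energy = 1.65 kW × 3 h × 7 = 34.65 kWh
Off-peak energy = 1.65 kW × 2 h × 7 = 23.1 kWh
Cost = 34.65 × $0.36 + 23.1 × $0.23 = $12.474 + $5.313 = $17.79

$17.79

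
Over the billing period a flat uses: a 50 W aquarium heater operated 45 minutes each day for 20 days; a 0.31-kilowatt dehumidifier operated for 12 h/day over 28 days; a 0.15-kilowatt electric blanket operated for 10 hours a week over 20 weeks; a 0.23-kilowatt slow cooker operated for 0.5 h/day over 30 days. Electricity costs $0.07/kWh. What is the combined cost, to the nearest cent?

aquarium heater: Runtime = 45 min × 20 = 900 min = 15 h
aquarium heater: 0.05 kW × 15 h = 0.75 kWh
dehumidifier: Runtime = 12 h/day × 28 days = 336 h
dehumidifier: 0.31 kW × 336 h = 104.16 kWh
electric blanket: Runtime = 10 h/week × 20 weeks = 200 h
electric blanket: 0.15 kW × 200 h = 30 kWh
slow cooker: Runtime = 0.5 h/day × 30 days = 15 h
slow cooker: 0.23 kW × 15 h = 3.45 kWh
Total energy = 138.36 kWh
Cost = 138.36 × $0.07 = $9.69

$9.69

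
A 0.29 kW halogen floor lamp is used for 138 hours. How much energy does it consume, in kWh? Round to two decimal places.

40.02 kWh

Energy = 0.29 kW × 138 h = 40.02 kWh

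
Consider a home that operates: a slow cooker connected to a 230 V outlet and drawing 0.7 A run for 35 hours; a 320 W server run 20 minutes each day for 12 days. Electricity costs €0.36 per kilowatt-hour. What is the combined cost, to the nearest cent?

€2.49

slow cooker: Power = 0.7 A × 230 V = 161 W = 0.161 kW
slow cooker: 0.161 kW × 35 h = 5.635 kWh
server: Runtime = 20 min × 12 = 240 min = 4 h
server: 0.32 kW × 4 h = 1.28 kWh
Total energy = 6.915 kWh
Cost = 6.915 × €0.36 = €2.49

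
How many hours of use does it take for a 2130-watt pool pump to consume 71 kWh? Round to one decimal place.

Hours = 71 kWh ÷ 2.13 kW = 33.3 h

33.3 h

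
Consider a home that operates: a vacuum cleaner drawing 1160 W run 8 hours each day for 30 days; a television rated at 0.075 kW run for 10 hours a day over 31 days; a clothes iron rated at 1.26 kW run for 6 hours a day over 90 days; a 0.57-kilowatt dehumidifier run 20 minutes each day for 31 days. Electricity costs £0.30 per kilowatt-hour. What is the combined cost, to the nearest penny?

£296.38

vacuum cleaner: Runtime = 8 h/day × 30 days = 240 h
vacuum cleaner: 1.16 kW × 240 h = 278.4 kWh
television: Runtime = 10 h/day × 31 days = 310 h
television: 0.075 kW × 310 h = 23.25 kWh
clothes iron: Runtime = 6 h/day × 90 days = 540 h
clothes iron: 1.26 kW × 540 h = 680.4 kWh
dehumidifier: Runtime = 20 min × 31 = 620 min = 10.333333… h
dehumidifier: 0.57 kW × 10.333333… h = 5.89 kWh
Total energy = 987.94 kWh
Cost = 987.94 × £0.30 = £296.38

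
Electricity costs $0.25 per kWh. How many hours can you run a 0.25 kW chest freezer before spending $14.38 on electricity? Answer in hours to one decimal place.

230.1 h

Energy available = $14.38 ÷ $0.25/kWh = 57.52 kWh
Hours = 57.52 kWh ÷ 0.25 kW = 230.1 h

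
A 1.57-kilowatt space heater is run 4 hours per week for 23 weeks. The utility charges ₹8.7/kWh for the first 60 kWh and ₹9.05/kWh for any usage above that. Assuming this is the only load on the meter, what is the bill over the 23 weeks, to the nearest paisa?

₹1286.18

Runtime = 4 h/week × 23 weeks = 92 h
Energy = 1.57 kW × 92 h = 144.44 kWh
Tier 1 (0–60 kWh): 60 × ₹8.7 = ₹522
Above 60 kWh: 84.44 × ₹9.05 = ₹764.182
Bill = ₹1286.18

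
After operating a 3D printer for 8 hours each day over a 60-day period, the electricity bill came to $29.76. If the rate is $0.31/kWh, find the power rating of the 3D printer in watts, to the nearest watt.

Energy = $29.76 ÷ $0.31/kWh = 96 kWh
Runtime = 8 h/day × 60 days = 480 h
Power = 96 kWh ÷ 480 h = 0.2 kW = 200 W

200 W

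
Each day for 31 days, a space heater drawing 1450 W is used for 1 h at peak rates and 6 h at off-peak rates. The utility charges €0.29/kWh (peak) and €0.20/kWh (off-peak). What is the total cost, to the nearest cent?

€66.98

Peak energy = 1.45 kW × 1 h × 31 = 44.95 kWh
Off-peak energy = 1.45 kW × 6 h × 31 = 269.7 kWh
Cost = 44.95 × €0.29 + 269.7 × €0.20 = €13.0355 + €53.94 = €66.98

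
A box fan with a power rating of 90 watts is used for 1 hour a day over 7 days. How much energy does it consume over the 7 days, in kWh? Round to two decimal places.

0.63 kWh

Runtime = 1 h/day × 7 days = 7 h
Energy = 0.09 kW × 7 h = 0.63 kWh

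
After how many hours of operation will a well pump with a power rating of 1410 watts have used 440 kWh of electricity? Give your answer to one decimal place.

312.1 h

Hours = 440 kWh ÷ 1.41 kW = 312.1 h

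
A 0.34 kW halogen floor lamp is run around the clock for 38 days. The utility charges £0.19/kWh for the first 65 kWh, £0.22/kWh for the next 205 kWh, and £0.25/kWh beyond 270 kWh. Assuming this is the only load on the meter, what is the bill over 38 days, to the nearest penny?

Runtime = 24 h × 38 = 912 h
Energy = 0.34 kW × 912 h = 310.08 kWh
Tier 1 (0–65 kWh): 65 × £0.19 = £12.35
Tier 2 (65–270 kWh): 205 × £0.22 = £45.1
Above 270 kWh: 40.08 × £0.25 = £10.02
Bill = £67.47

£67.47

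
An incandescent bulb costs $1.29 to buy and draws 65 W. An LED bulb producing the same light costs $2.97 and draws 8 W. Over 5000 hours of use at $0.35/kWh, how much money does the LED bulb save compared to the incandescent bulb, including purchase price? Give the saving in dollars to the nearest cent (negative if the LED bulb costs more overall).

$98.07

incandescent bulb: $1.29 + (65/1000) kW × 5000 h × $0.35 = $1.29 + $113.75 = $115.04
LED bulb: $2.97 + (8/1000) kW × 5000 h × $0.35 = $2.97 + $14 = $16.97
Saving = $115.04 − $16.97 = $98.07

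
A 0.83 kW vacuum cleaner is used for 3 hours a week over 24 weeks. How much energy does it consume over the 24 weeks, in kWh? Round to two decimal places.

Runtime = 3 h/week × 24 weeks = 72 h
Energy = 0.83 kW × 72 h = 59.76 kWh

59.76 kWh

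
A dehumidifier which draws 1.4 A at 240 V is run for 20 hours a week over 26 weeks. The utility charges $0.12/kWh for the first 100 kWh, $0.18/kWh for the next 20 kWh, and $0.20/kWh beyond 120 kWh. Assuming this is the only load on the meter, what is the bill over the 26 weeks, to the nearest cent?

Power = 1.4 A × 240 V = 336 W = 0.336 kW
Runtime = 20 h/week × 26 weeks = 520 h
Energy = 0.336 kW × 520 h = 174.72 kWh
Tier 1 (0–100 kWh): 100 × $0.12 = $12
Tier 2 (100–120 kWh): 20 × $0.18 = $3.6
Above 120 kWh: 54.72 × $0.20 = $10.944
Bill = $26.54

$26.54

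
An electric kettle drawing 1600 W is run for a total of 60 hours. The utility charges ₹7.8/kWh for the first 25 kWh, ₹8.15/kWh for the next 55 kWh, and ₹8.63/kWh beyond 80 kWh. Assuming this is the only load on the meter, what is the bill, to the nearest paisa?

₹781.33

Energy = 1.6 kW × 60 h = 96 kWh
Tier 1 (0–25 kWh): 25 × ₹7.8 = ₹195
Tier 2 (25–80 kWh): 55 × ₹8.15 = ₹448.25
Above 80 kWh: 16 × ₹8.63 = ₹138.08
Bill = ₹781.33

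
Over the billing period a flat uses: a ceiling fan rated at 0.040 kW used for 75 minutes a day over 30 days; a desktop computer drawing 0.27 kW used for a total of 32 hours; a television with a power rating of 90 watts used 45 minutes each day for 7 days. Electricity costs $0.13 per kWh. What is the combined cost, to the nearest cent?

$1.38

ceiling fan: Runtime = 75 min × 30 = 2250 min = 37.5 h
ceiling fan: 0.04 kW × 37.5 h = 1.5 kWh
desktop computer: 0.27 kW × 32 h = 8.64 kWh
television: Runtime = 45 min × 7 = 315 min = 5.25 h
television: 0.09 kW × 5.25 h = 0.4725 kWh
Total energy = 10.6125 kWh
Cost = 10.6125 × $0.13 = $1.38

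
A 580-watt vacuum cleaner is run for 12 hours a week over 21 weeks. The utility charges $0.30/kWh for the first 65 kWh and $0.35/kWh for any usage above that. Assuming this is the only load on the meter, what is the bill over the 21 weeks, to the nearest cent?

Runtime = 12 h/week × 21 weeks = 252 h
Energy = 0.58 kW × 252 h = 146.16 kWh
Tier 1 (0–65 kWh): 65 × $0.30 = $19.5
Above 65 kWh: 81.16 × $0.35 = $28.406
Bill = $47.91

$47.91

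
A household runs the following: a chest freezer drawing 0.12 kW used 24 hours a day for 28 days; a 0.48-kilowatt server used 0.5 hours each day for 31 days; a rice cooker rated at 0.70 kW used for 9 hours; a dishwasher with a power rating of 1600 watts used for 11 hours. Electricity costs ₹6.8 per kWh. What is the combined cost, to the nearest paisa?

chest freezer: Runtime = 24 h × 28 = 672 h
chest freezer: 0.12 kW × 672 h = 80.64 kWh
server: Runtime = 0.5 h/day × 31 days = 15.5 h
server: 0.48 kW × 15.5 h = 7.44 kWh
rice cooker: 0.7 kW × 9 h = 6.3 kWh
dishwasher: 1.6 kW × 11 h = 17.6 kWh
Total energy = 111.98 kWh
Cost = 111.98 × ₹6.8 = ₹761.46

₹761.46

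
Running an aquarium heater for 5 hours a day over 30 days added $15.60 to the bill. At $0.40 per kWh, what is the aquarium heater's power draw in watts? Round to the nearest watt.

Energy = $15.60 ÷ $0.40/kWh = 39 kWh
Runtime = 5 h/day × 30 days = 150 h
Power = 39 kWh ÷ 150 h = 0.26 kW = 260 W

260 W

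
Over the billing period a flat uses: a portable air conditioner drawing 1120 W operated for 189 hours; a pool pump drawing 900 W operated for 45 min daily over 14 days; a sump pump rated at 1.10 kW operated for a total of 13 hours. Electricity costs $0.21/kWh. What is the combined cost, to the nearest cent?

portable air conditioner: 1.12 kW × 189 h = 211.68 kWh
pool pump: Runtime = 45 min × 14 = 630 min = 10.5 h
pool pump: 0.9 kW × 10.5 h = 9.45 kWh
sump pump: 1.1 kW × 13 h = 14.3 kWh
Total energy = 235.43 kWh
Cost = 235.43 × $0.21 = $49.44

$49.44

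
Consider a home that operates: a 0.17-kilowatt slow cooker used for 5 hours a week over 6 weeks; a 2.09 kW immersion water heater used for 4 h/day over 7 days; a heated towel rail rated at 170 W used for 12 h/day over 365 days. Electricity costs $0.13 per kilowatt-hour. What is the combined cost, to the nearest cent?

slow cooker: Runtime = 5 h/week × 6 weeks = 30 h
slow cooker: 0.17 kW × 30 h = 5.1 kWh
immersion water heater: Runtime = 4 h/day × 7 days = 28 h
immersion water heater: 2.09 kW × 28 h = 58.52 kWh
heated towel rail: Runtime = 12 h/day × 365 days = 4380 h
heated towel rail: 0.17 kW × 4380 h = 744.6 kWh
Total energy = 808.22 kWh
Cost = 808.22 × $0.13 = $105.07

$105.07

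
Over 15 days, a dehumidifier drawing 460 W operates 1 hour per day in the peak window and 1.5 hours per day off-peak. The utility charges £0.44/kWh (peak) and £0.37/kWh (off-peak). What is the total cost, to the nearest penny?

£6.87

Peak energy = 0.46 kW × 1 h × 15 = 6.9 kWh
Off-peak energy = 0.46 kW × 1.5 h × 15 = 10.35 kWh
Cost = 6.9 × £0.44 + 10.35 × £0.37 = £3.036 + £3.8295 = £6.87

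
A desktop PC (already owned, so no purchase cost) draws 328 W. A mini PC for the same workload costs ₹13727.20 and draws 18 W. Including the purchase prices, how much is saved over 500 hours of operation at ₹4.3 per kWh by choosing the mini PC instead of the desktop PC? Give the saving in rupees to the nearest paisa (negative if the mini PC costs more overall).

desktop PC: ₹0.00 + (328/1000) kW × 500 h × ₹4.3 = ₹0.00 + ₹705.2 = ₹705.2
mini PC: ₹13727.20 + (18/1000) kW × 500 h × ₹4.3 = ₹13727.20 + ₹38.7 = ₹13765.9
Saving = ₹705.2 − ₹13765.9 = −₹13060.7

-₹13060.70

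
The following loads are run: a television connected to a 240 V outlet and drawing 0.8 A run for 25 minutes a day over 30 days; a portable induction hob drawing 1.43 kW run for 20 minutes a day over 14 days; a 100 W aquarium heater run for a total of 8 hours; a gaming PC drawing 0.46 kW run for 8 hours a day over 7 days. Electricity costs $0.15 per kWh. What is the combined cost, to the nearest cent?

television: Power = 0.8 A × 240 V = 192 W = 0.192 kW
television: Runtime = 25 min × 30 = 750 min = 12.5 h
television: 0.192 kW × 12.5 h = 2.4 kWh
portable induction hob: Runtime = 20 min × 14 = 280 min = 4.666666… h
portable induction hob: 1.43 kW × 4.666666… h = 6.673333… kWh
aquarium heater: 0.1 kW × 8 h = 0.8 kWh
gaming PC: Runtime = 8 h/day × 7 days = 56 h
gaming PC: 0.46 kW × 56 h = 25.76 kWh
Total energy = 35.633333… kWh
Cost = 35.633333… × $0.15 = $5.35

$5.35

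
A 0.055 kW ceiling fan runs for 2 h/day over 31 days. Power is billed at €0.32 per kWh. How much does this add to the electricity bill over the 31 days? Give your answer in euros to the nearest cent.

Runtime = 2 h/day × 31 days = 62 h
Energy = 0.055 kW × 62 h = 3.41 kWh
Cost = 3.41 kWh × €0.32/kWh = €1.09

€1.09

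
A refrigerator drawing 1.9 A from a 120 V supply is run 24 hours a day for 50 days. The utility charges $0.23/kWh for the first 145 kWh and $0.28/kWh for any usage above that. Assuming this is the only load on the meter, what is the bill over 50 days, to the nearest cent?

$69.36

Power = 1.9 A × 120 V = 228 W = 0.228 kW
Runtime = 24 h × 50 = 1200 h
Energy = 0.228 kW × 1200 h = 273.6 kWh
Tier 1 (0–145 kWh): 145 × $0.23 = $33.35
Above 145 kWh: 128.6 × $0.28 = $36.008
Bill = $69.36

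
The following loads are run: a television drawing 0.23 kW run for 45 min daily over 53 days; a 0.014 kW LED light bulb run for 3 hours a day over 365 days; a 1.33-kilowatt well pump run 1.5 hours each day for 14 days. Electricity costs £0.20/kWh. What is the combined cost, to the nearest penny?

£10.48

television: Runtime = 45 min × 53 = 2385 min = 39.75 h
television: 0.23 kW × 39.75 h = 9.1425 kWh
LED light bulb: Runtime = 3 h/day × 365 days = 1095 h
LED light bulb: 0.014 kW × 1095 h = 15.33 kWh
well pump: Runtime = 1.5 h/day × 14 days = 21 h
well pump: 1.33 kW × 21 h = 27.93 kWh
Total energy = 52.4025 kWh
Cost = 52.4025 × £0.20 = £10.48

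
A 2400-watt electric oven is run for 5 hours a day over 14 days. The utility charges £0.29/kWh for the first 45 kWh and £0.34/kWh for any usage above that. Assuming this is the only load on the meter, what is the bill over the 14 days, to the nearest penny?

£54.87

Runtime = 5 h/day × 14 days = 70 h
Energy = 2.4 kW × 70 h = 168 kWh
Tier 1 (0–45 kWh): 45 × £0.29 = £13.05
Above 45 kWh: 123 × £0.34 = £41.82
Bill = £54.87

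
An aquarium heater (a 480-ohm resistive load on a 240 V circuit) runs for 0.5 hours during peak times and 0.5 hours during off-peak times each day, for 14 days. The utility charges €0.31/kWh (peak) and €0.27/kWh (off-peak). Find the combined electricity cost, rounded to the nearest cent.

Power = V²/R = 240²/480 = 120 W = 0.12 kW
Peak energy = 0.12 kW × 0.5 h × 14 = 0.84 kWh
Off-peak energy = 0.12 kW × 0.5 h × 14 = 0.84 kWh
Cost = 0.84 × €0.31 + 0.84 × €0.27 = €0.2604 + €0.2268 = €0.49

€0.49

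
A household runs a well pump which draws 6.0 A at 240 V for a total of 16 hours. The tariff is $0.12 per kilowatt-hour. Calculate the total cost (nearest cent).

Power = 6.0 A × 240 V = 1440 W = 1.44 kW
Energy = 1.44 kW × 16 h = 23.04 kWh
Cost = 23.04 kWh × $0.12/kWh = $2.76

$2.76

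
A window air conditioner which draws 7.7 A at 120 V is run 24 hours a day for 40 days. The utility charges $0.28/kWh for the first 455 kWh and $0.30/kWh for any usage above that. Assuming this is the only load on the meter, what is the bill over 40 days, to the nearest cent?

Power = 7.7 A × 120 V = 924 W = 0.924 kW
Runtime = 24 h × 40 = 960 h
Energy = 0.924 kW × 960 h = 887.04 kWh
Tier 1 (0–455 kWh): 455 × $0.28 = $127.4
Above 455 kWh: 432.04 × $0.30 = $129.612
Bill = $257.01

$257.01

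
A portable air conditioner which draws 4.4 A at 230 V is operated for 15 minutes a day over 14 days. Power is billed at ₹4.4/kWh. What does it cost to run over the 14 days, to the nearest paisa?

Power = 4.4 A × 230 V = 1012 W = 1.012 kW
Runtime = 15 min × 14 = 210 min = 3.5 h
Energy = 1.012 kW × 3.5 h = 3.542 kWh
Cost = 3.542 kWh × ₹4.4/kWh = ₹15.58

₹15.58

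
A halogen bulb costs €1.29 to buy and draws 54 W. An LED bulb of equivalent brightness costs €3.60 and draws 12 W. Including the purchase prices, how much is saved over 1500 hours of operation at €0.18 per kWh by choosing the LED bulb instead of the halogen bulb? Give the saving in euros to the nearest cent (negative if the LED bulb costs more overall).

€9.03

halogen bulb: €1.29 + (54/1000) kW × 1500 h × €0.18 = €1.29 + €14.58 = €15.87
LED bulb: €3.60 + (12/1000) kW × 1500 h × €0.18 = €3.60 + €3.24 = €6.84
Saving = €15.87 − €6.84 = €9.03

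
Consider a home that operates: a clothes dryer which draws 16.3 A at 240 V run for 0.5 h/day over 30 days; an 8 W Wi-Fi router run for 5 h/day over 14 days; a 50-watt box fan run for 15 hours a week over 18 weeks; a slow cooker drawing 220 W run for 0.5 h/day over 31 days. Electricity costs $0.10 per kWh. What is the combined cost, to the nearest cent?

clothes dryer: Power = 16.3 A × 240 V = 3912 W = 3.912 kW
clothes dryer: Runtime = 0.5 h/day × 30 days = 15 h
clothes dryer: 3.912 kW × 15 h = 58.68 kWh
Wi-Fi router: Runtime = 5 h/day × 14 days = 70 h
Wi-Fi router: 0.008 kW × 70 h = 0.56 kWh
box fan: Runtime = 15 h/week × 18 weeks = 270 h
box fan: 0.05 kW × 270 h = 13.5 kWh
slow cooker: Runtime = 0.5 h/day × 31 days = 15.5 h
slow cooker: 0.22 kW × 15.5 h = 3.41 kWh
Total energy = 76.15 kWh
Cost = 76.15 × $0.10 = $7.62

$7.62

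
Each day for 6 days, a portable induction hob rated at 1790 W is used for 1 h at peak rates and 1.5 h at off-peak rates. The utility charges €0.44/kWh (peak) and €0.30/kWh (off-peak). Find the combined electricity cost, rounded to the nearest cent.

€9.56

Peak energy = 1.79 kW × 1 h × 6 = 10.74 kWh
Off-peak energy = 1.79 kW × 1.5 h × 6 = 16.11 kWh
Cost = 10.74 × €0.44 + 16.11 × €0.30 = €4.7256 + €4.833 = €9.56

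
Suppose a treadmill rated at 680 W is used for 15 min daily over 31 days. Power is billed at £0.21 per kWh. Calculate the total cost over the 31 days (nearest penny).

Runtime = 15 min × 31 = 465 min = 7.75 h
Energy = 0.68 kW × 7.75 h = 5.27 kWh
Cost = 5.27 kWh × £0.21/kWh = £1.11

£1.11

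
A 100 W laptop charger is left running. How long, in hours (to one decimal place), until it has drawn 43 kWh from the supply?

Hours = 43 kWh ÷ 0.1 kW = 430.0 h

430.0 h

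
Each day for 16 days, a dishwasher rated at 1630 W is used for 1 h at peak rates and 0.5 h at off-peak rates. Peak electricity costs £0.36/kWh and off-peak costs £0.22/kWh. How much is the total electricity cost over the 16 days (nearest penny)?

Peak energy = 1.63 kW × 1 h × 16 = 26.08 kWh
Off-peak energy = 1.63 kW × 0.5 h × 16 = 13.04 kWh
Cost = 26.08 × £0.36 + 13.04 × £0.22 = £9.3888 + £2.8688 = £12.26

£12.26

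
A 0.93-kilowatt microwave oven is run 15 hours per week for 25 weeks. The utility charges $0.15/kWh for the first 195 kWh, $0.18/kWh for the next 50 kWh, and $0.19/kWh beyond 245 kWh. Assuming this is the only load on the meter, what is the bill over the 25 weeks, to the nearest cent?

Runtime = 15 h/week × 25 weeks = 375 h
Energy = 0.93 kW × 375 h = 348.75 kWh
Tier 1 (0–195 kWh): 195 × $0.15 = $29.25
Tier 2 (195–245 kWh): 50 × $0.18 = $9
Above 245 kWh: 103.75 × $0.19 = $19.7125
Bill = $57.96

$57.96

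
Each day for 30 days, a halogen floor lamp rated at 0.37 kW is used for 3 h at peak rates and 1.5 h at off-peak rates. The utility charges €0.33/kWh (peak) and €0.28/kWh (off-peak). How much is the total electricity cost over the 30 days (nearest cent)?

Peak energy = 0.37 kW × 3 h × 30 = 33.3 kWh
Off-peak energy = 0.37 kW × 1.5 h × 30 = 16.65 kWh
Cost = 33.3 × €0.33 + 16.65 × €0.28 = €10.989 + €4.662 = €15.65

€15.65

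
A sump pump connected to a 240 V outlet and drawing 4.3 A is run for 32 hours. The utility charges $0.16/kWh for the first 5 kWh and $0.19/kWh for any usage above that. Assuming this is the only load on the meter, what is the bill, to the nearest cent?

Power = 4.3 A × 240 V = 1032 W = 1.032 kW
Energy = 1.032 kW × 32 h = 33.024 kWh
Tier 1 (0–5 kWh): 5 × $0.16 = $0.8
Above 5 kWh: 28.024 × $0.19 = $5.32456
Bill = $6.12

$6.12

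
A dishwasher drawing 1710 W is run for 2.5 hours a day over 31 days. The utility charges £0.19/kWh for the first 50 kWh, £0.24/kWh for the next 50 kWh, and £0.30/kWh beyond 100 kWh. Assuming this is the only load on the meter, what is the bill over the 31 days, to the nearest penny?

£31.26

Runtime = 2.5 h/day × 31 days = 77.5 h
Energy = 1.71 kW × 77.5 h = 132.525 kWh
Tier 1 (0–50 kWh): 50 × £0.19 = £9.5
Tier 2 (50–100 kWh): 50 × £0.24 = £12
Above 100 kWh: 32.525 × £0.30 = £9.7575
Bill = £31.26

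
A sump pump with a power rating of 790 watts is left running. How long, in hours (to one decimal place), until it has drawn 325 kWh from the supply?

Hours = 325 kWh ÷ 0.79 kW = 411.4 h

411.4 h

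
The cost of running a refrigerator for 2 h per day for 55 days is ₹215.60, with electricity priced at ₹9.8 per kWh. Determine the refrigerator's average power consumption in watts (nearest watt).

Energy = ₹215.60 ÷ ₹9.8/kWh = 22 kWh
Runtime = 2 h/day × 55 days = 110 h
Power = 22 kWh ÷ 110 h = 0.2 kW = 200 W

200 W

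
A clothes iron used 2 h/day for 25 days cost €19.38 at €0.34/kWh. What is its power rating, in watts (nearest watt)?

Energy = €19.38 ÷ €0.34/kWh = 57 kWh
Runtime = 2 h/day × 25 days = 50 h
Power = 57 kWh ÷ 50 h = 1.14 kW = 1140 W

1140 W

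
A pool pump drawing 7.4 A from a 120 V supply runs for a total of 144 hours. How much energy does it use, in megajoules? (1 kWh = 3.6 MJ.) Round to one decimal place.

Power = 7.4 A × 120 V = 888 W = 0.888 kW
Energy = 0.888 kW × 144 h = 127.872 kWh
= 127.872 × 3.6 MJ = 460.3 MJ

460.3 MJ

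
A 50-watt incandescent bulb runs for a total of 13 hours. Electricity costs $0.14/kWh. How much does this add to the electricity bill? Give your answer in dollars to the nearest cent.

Energy = 0.05 kW × 13 h = 0.65 kWh
Cost = 0.65 kWh × $0.14/kWh = $0.09

$0.09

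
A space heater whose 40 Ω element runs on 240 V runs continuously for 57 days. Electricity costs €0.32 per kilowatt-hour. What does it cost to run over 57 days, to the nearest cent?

€630.37

Power = V²/R = 240²/40 = 1440 W = 1.44 kW
Runtime = 24 h × 57 = 1368 h
Energy = 1.44 kW × 1368 h = 1969.92 kWh
Cost = 1969.92 kWh × €0.32/kWh = €630.37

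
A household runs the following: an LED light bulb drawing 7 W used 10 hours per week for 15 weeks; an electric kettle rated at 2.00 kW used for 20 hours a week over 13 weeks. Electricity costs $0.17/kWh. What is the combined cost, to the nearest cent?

$88.58

LED light bulb: Runtime = 10 h/week × 15 weeks = 150 h
LED light bulb: 0.007 kW × 150 h = 1.05 kWh
electric kettle: Runtime = 20 h/week × 13 weeks = 260 h
electric kettle: 2 kW × 260 h = 520 kWh
Total energy = 521.05 kWh
Cost = 521.05 × $0.17 = $88.58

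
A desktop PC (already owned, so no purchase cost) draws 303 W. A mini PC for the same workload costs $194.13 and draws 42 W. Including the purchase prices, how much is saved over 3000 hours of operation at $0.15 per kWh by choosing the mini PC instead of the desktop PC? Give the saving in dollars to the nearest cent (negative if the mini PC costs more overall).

-$76.68

desktop PC: $0.00 + (303/1000) kW × 3000 h × $0.15 = $0.00 + $136.35 = $136.35
mini PC: $194.13 + (42/1000) kW × 3000 h × $0.15 = $194.13 + $18.9 = $213.03
Saving = $136.35 − $213.03 = −$76.68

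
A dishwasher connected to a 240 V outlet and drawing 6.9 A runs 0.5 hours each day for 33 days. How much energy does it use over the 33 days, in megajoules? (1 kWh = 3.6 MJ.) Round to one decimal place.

98.4 MJ

Power = 6.9 A × 240 V = 1656 W = 1.656 kW
Runtime = 0.5 h/day × 33 days = 16.5 h
Energy = 1.656 kW × 16.5 h = 27.324 kWh
= 27.324 × 3.6 MJ = 98.4 MJ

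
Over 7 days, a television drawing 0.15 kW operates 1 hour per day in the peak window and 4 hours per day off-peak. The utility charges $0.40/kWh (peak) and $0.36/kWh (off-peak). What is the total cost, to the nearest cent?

Peak energy = 0.15 kW × 1 h × 7 = 1.05 kWh
Off-peak energy = 0.15 kW × 4 h × 7 = 4.2 kWh
Cost = 1.05 × $0.40 + 4.2 × $0.36 = $0.42 + $1.512 = $1.93

$1.93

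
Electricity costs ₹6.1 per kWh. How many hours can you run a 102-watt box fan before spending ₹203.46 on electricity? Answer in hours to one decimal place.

327.0 h

Energy available = ₹203.46 ÷ ₹6.1/kWh = 33.3541 kWh
Hours = 33.3541 kWh ÷ 0.102 kW = 327.0 h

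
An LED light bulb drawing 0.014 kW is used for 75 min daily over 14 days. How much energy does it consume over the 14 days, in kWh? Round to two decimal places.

Runtime = 75 min × 14 = 1050 min = 17.5 h
Energy = 0.014 kW × 17.5 h = 0.245 kWh ≈ 0.25 kWh

0.25 kWh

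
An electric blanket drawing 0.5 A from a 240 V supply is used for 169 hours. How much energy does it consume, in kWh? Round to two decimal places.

Power = 0.5 A × 240 V = 120 W = 0.12 kW
Energy = 0.12 kW × 169 h = 20.28 kWh

20.28 kWh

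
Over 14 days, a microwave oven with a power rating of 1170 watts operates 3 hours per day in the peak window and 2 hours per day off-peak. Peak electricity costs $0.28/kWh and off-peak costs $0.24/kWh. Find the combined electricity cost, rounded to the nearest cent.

Peak energy = 1.17 kW × 3 h × 14 = 49.14 kWh
Off-peak energy = 1.17 kW × 2 h × 14 = 32.76 kWh
Cost = 49.14 × $0.28 + 32.76 × $0.24 = $13.7592 + $7.8624 = $21.62

$21.62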